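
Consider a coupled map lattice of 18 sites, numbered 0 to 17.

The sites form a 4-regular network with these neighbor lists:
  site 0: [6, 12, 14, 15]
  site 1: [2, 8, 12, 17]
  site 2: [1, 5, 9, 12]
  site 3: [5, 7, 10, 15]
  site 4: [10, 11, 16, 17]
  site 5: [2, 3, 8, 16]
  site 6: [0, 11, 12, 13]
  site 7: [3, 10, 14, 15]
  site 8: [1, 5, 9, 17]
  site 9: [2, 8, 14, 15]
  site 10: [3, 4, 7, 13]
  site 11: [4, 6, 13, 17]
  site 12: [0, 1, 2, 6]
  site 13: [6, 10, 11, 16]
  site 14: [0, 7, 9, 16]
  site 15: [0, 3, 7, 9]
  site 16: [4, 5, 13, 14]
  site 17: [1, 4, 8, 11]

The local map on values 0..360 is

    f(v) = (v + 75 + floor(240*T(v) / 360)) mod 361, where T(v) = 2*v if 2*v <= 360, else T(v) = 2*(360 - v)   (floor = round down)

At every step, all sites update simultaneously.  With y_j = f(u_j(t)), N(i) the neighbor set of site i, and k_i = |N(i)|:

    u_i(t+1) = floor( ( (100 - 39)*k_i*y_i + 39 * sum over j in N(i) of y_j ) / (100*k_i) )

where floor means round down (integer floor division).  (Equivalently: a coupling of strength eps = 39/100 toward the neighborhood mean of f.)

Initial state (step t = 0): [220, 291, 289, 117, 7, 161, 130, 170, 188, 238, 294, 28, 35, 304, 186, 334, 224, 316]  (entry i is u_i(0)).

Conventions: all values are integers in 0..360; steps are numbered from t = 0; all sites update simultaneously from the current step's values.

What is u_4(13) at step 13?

Answer: u_4(13) = 121

Derivation:
t=0: [220, 291, 289, 117, 7, 161, 130, 170, 188, 238, 294, 28, 35, 304, 186, 334, 224, 316]
t=1: [110, 105, 103, 249, 98, 122, 59, 131, 117, 112, 121, 113, 127, 92, 125, 117, 111, 98]
t=2: [257, 290, 292, 173, 314, 327, 223, 91, 340, 304, 288, 314, 120, 297, 102, 289, 296, 312]
t=3: [152, 119, 119, 126, 90, 89, 135, 236, 84, 113, 117, 92, 257, 97, 247, 118, 114, 89]
t=4: [99, 313, 320, 111, 296, 266, 92, 149, 287, 311, 281, 263, 143, 281, 151, 265, 303, 288]
t=5: [236, 86, 85, 239, 96, 123, 230, 96, 97, 89, 118, 121, 103, 118, 93, 141, 92, 97]
t=6: [144, 283, 251, 137, 308, 95, 182, 260, 267, 260, 317, 321, 268, 322, 274, 105, 268, 303]
t=7: [94, 100, 126, 99, 91, 214, 113, 118, 122, 127, 84, 92, 101, 92, 98, 224, 119, 93]
t=8: [283, 282, 78, 270, 292, 174, 321, 310, 290, 83, 285, 293, 281, 298, 282, 166, 312, 299]
t=9: [98, 114, 214, 103, 95, 126, 90, 94, 115, 217, 97, 94, 113, 93, 114, 116, 94, 95]
t=10: [312, 315, 153, 284, 296, 109, 293, 306, 283, 186, 300, 293, 308, 292, 306, 311, 270, 304]
t=11: [90, 88, 105, 119, 95, 237, 94, 92, 122, 114, 94, 95, 89, 96, 96, 95, 123, 93]
t=12: [288, 292, 294, 311, 266, 170, 292, 297, 319, 332, 299, 295, 286, 268, 271, 304, 98, 298]
t=13: [97, 95, 96, 93, 121, 123, 97, 94, 90, 87, 95, 96, 97, 120, 119, 91, 225, 94]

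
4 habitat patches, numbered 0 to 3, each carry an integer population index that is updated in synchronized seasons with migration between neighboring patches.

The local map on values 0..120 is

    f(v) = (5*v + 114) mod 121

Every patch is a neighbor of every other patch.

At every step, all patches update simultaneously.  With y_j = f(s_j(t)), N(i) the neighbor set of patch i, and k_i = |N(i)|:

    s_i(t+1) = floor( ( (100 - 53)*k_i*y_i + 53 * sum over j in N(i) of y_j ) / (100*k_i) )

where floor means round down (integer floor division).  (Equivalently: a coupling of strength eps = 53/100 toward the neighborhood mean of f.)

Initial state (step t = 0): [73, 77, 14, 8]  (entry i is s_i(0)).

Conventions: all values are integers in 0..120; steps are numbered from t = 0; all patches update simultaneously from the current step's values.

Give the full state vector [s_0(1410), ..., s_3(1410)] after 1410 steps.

Answer: [86, 86, 56, 82]
Key observation: The state at step 15, [51, 51, 45, 42], reappears at step 23: the system is in a cycle of period 8 from step 15 on.  Therefore the state at step 1410 equals the state at step 15 + ((1410 - 15) mod 8) = 18, which is [86, 86, 56, 82].

Derivation:
t=0: [73, 77, 14, 8]
t=1: [74, 44, 58, 49]
t=2: [44, 71, 56, 78]
t=3: [70, 75, 53, 49]
t=4: [71, 43, 46, 76]
t=5: [84, 79, 83, 56]
t=6: [41, 34, 39, 35]
t=7: [63, 53, 60, 54]
t=8: [46, 31, 42, 33]
t=9: [73, 51, 67, 54]
t=10: [74, 42, 65, 46]
t=11: [45, 69, 68, 75]
t=12: [79, 79, 77, 52]
t=13: [20, 20, 17, 16]
t=14: [86, 86, 82, 80]
t=15: [51, 51, 45, 42]
t=16: [35, 35, 62, 57]
t=17: [47, 47, 51, 44]
t=18: [86, 86, 56, 82]
t=19: [51, 51, 42, 45]
t=20: [35, 35, 57, 62]
t=21: [47, 47, 44, 51]
t=22: [86, 86, 82, 56]
t=23: [51, 51, 45, 42]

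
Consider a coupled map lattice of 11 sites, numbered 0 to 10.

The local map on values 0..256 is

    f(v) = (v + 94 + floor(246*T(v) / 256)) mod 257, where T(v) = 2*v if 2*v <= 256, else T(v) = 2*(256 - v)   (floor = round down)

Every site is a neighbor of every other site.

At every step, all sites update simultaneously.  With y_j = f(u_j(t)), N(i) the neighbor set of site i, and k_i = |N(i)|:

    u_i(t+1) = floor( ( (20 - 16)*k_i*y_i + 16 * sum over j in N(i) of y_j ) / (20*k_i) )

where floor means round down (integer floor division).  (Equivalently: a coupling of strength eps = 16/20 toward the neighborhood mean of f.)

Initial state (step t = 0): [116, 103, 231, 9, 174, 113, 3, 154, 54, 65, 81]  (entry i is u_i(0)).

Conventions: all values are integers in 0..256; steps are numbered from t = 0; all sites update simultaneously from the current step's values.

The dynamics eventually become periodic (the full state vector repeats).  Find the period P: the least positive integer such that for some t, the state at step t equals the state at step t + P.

Answer: 2
Key observation: The state at step 24, [175, 175, 175, 175, 175, 175, 175, 175, 175, 175, 175], reappears at step 26 — and no state repeats earlier — so the cycle the system enters has period 2.

Derivation:
t=0: [116, 103, 231, 9, 174, 113, 3, 154, 54, 65, 81]
t=1: [142, 138, 135, 136, 141, 141, 134, 144, 151, 124, 130]
t=2: [199, 200, 200, 200, 200, 200, 200, 199, 198, 200, 201]
t=3: [144, 144, 144, 144, 144, 144, 144, 144, 144, 144, 144]
t=4: [196, 196, 196, 196, 196, 196, 196, 196, 196, 196, 196]
t=5: [148, 148, 148, 148, 148, 148, 148, 148, 148, 148, 148]
t=6: [192, 192, 192, 192, 192, 192, 192, 192, 192, 192, 192]
t=7: [152, 152, 152, 152, 152, 152, 152, 152, 152, 152, 152]
t=8: [188, 188, 188, 188, 188, 188, 188, 188, 188, 188, 188]
t=9: [155, 155, 155, 155, 155, 155, 155, 155, 155, 155, 155]
t=10: [186, 186, 186, 186, 186, 186, 186, 186, 186, 186, 186]
t=11: [157, 157, 157, 157, 157, 157, 157, 157, 157, 157, 157]
t=12: [184, 184, 184, 184, 184, 184, 184, 184, 184, 184, 184]
t=13: [159, 159, 159, 159, 159, 159, 159, 159, 159, 159, 159]
t=14: [182, 182, 182, 182, 182, 182, 182, 182, 182, 182, 182]
t=15: [161, 161, 161, 161, 161, 161, 161, 161, 161, 161, 161]
t=16: [180, 180, 180, 180, 180, 180, 180, 180, 180, 180, 180]
t=17: [163, 163, 163, 163, 163, 163, 163, 163, 163, 163, 163]
t=18: [178, 178, 178, 178, 178, 178, 178, 178, 178, 178, 178]
t=19: [164, 164, 164, 164, 164, 164, 164, 164, 164, 164, 164]
t=20: [177, 177, 177, 177, 177, 177, 177, 177, 177, 177, 177]
t=21: [165, 165, 165, 165, 165, 165, 165, 165, 165, 165, 165]
t=22: [176, 176, 176, 176, 176, 176, 176, 176, 176, 176, 176]
t=23: [166, 166, 166, 166, 166, 166, 166, 166, 166, 166, 166]
t=24: [175, 175, 175, 175, 175, 175, 175, 175, 175, 175, 175]
t=25: [167, 167, 167, 167, 167, 167, 167, 167, 167, 167, 167]
t=26: [175, 175, 175, 175, 175, 175, 175, 175, 175, 175, 175]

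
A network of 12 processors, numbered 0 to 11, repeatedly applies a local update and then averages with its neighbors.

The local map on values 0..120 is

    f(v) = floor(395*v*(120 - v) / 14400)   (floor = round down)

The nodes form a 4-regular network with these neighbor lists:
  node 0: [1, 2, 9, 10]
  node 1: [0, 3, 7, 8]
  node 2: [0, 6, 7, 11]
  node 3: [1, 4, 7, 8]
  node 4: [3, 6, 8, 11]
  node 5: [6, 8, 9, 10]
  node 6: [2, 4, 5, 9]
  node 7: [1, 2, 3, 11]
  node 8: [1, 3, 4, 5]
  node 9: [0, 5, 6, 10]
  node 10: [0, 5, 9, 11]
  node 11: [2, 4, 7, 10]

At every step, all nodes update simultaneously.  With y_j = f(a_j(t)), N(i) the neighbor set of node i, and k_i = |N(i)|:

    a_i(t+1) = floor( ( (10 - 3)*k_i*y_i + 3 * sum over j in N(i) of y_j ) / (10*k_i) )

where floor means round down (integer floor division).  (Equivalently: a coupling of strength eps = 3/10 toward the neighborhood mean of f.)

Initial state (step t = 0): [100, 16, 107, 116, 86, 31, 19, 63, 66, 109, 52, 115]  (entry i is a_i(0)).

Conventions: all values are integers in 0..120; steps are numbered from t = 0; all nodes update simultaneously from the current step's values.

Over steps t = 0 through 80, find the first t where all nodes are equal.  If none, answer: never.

Answer: 10
Key observation: Synchronization is absorbing here: once all nodes are equal they stay equal, and step 10 is the first all-equal step.

Derivation:
t=0: [100, 16, 107, 116, 86, 31, 19, 63, 66, 109, 52, 115]  (not all equal)
t=1: [53, 51, 43, 32, 69, 73, 53, 76, 83, 43, 80, 33]  (not all equal)
t=2: [95, 93, 90, 81, 92, 92, 95, 89, 86, 91, 87, 81]  (not all equal)
t=3: [67, 70, 73, 82, 72, 71, 66, 76, 78, 71, 76, 82]  (not all equal)
t=4: [96, 94, 93, 87, 92, 94, 96, 90, 90, 95, 91, 87]  (not all equal)
t=5: [64, 68, 68, 75, 70, 67, 64, 73, 72, 65, 70, 75]  (not all equal)
t=6: [97, 95, 95, 92, 95, 96, 97, 94, 94, 97, 96, 93]  (not all equal)
t=7: [61, 65, 64, 68, 65, 63, 61, 67, 66, 61, 63, 67]  (not all equal)
t=8: [98, 97, 97, 96, 97, 97, 98, 97, 97, 98, 97, 97]  (not all equal)
t=9: [59, 61, 60, 62, 61, 60, 59, 61, 61, 59, 60, 61]  (not all equal)
t=10: [98, 98, 98, 98, 98, 98, 98, 98, 98, 98, 98, 98]  (all equal)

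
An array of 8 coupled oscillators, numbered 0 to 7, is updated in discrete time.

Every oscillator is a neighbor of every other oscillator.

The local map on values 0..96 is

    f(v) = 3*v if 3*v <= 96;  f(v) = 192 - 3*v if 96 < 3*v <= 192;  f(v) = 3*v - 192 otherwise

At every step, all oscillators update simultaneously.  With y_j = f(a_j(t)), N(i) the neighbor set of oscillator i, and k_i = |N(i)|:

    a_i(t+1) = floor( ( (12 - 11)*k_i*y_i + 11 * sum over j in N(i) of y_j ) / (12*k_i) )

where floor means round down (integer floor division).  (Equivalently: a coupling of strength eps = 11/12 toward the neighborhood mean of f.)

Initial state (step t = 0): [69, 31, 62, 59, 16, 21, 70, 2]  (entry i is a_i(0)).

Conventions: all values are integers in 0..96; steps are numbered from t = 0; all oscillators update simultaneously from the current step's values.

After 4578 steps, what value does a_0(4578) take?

Answer: a_0(4578) = 36
Key observation: The state at step 3, [84, 84, 84, 84, 84, 84, 84, 84], reappears at step 7: the system is in a cycle of period 4 from step 3 on.  Therefore the state at step 4578 equals the state at step 3 + ((4578 - 3) mod 4) = 6, which is [36, 36, 36, 36, 36, 36, 36, 36].

Derivation:
t=0: [69, 31, 62, 59, 16, 21, 70, 2]
t=1: [33, 30, 34, 33, 32, 31, 33, 34]
t=2: [92, 92, 92, 92, 92, 92, 92, 92]
t=3: [84, 84, 84, 84, 84, 84, 84, 84]
t=4: [60, 60, 60, 60, 60, 60, 60, 60]
t=5: [12, 12, 12, 12, 12, 12, 12, 12]
t=6: [36, 36, 36, 36, 36, 36, 36, 36]
t=7: [84, 84, 84, 84, 84, 84, 84, 84]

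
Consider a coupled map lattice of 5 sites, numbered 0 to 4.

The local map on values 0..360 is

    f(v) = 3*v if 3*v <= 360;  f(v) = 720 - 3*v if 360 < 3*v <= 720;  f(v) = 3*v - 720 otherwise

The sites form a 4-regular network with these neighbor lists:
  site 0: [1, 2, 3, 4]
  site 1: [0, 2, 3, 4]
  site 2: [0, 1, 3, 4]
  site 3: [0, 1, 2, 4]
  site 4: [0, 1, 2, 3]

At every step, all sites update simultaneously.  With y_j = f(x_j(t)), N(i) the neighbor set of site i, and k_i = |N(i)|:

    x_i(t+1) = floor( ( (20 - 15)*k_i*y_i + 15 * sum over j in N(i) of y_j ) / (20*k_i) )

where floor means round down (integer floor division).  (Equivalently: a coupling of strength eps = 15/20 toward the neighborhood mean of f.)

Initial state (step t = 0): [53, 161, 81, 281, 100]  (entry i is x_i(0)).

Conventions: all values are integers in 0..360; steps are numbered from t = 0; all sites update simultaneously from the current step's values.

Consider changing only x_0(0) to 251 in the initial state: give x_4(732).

Simulating step by step:
t=0: [251, 161, 81, 281, 100]
t=1: [177, 190, 190, 183, 194]
t=2: [161, 159, 159, 160, 158]
t=3: [241, 241, 241, 241, 242]
t=4: [3, 3, 3, 3, 3]
t=5: [9, 9, 9, 9, 9]
t=6: [27, 27, 27, 27, 27]
t=7: [81, 81, 81, 81, 81]
t=8: [243, 243, 243, 243, 243]
t=9: [9, 9, 9, 9, 9]

Answer: x_4(732) = 243
Key observation: The state at step 5, [9, 9, 9, 9, 9], reappears at step 9: the system is in a cycle of period 4 from step 5 on.  Therefore the state at step 732 equals the state at step 5 + ((732 - 5) mod 4) = 8, which is [243, 243, 243, 243, 243].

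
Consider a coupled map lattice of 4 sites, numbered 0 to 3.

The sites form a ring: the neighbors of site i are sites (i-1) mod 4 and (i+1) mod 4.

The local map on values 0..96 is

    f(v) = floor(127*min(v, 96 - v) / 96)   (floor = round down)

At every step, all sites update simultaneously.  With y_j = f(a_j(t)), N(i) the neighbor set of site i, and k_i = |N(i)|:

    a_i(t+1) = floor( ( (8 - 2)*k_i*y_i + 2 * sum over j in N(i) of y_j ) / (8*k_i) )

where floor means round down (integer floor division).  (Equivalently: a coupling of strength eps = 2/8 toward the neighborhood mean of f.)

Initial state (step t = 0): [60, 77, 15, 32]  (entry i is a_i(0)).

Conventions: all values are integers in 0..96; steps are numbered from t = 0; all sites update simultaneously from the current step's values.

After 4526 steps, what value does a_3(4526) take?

Answer: a_3(4526) = 49
Key observation: The state at step 5, [57, 48, 51, 60], reappears at step 7: the system is in a cycle of period 2 from step 5 on.  Therefore the state at step 4526 equals the state at step 5 + ((4526 - 5) mod 2) = 6, which is [52, 61, 58, 49].

Derivation:
t=0: [60, 77, 15, 32]
t=1: [43, 27, 22, 39]
t=2: [52, 36, 32, 48]
t=3: [57, 47, 45, 59]
t=4: [52, 60, 58, 49]
t=5: [57, 48, 51, 60]
t=6: [52, 61, 58, 49]
t=7: [57, 48, 51, 60]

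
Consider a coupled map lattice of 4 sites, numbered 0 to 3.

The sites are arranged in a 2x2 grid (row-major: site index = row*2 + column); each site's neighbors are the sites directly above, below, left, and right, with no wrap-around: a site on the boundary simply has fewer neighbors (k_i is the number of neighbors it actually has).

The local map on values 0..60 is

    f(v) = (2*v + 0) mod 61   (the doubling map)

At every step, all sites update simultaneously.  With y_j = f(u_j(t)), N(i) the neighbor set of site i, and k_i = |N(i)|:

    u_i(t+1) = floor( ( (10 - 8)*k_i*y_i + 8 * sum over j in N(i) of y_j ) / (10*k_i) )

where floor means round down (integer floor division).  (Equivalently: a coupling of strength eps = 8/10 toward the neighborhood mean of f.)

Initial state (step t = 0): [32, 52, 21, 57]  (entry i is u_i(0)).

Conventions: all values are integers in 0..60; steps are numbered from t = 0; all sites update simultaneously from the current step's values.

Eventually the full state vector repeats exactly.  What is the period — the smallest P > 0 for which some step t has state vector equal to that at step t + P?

Answer: 20
Key observation: The state at step 13, [27, 42, 42, 27], reappears at step 33 — and no state repeats earlier — so the cycle the system enters has period 20.

Derivation:
t=0: [32, 52, 21, 57]
t=1: [34, 31, 30, 44]
t=2: [25, 13, 25, 29]
t=3: [40, 48, 53, 42]
t=4: [35, 23, 25, 36]
t=5: [40, 17, 18, 40]
t=6: [31, 22, 22, 31]
t=7: [35, 9, 9, 35]
t=8: [16, 10, 10, 16]
t=9: [22, 29, 29, 22]
t=10: [55, 46, 46, 55]
t=11: [34, 45, 45, 34]
t=12: [24, 11, 11, 24]
t=13: [27, 42, 42, 27]
t=14: [29, 47, 47, 29]
t=15: [38, 53, 53, 38]
t=16: [39, 21, 21, 39]
t=17: [37, 22, 22, 37]
t=18: [37, 19, 19, 37]
t=19: [33, 18, 18, 33]
t=20: [29, 11, 11, 29]
t=21: [29, 50, 50, 29]
t=22: [42, 54, 54, 42]
t=23: [42, 27, 27, 42]
t=24: [47, 29, 29, 47]
t=25: [53, 38, 38, 53]
t=26: [21, 39, 39, 21]
t=27: [22, 37, 37, 22]
t=28: [19, 37, 37, 19]
t=29: [18, 33, 33, 18]
t=30: [11, 29, 29, 11]
t=31: [50, 29, 29, 50]
t=32: [54, 42, 42, 54]
t=33: [27, 42, 42, 27]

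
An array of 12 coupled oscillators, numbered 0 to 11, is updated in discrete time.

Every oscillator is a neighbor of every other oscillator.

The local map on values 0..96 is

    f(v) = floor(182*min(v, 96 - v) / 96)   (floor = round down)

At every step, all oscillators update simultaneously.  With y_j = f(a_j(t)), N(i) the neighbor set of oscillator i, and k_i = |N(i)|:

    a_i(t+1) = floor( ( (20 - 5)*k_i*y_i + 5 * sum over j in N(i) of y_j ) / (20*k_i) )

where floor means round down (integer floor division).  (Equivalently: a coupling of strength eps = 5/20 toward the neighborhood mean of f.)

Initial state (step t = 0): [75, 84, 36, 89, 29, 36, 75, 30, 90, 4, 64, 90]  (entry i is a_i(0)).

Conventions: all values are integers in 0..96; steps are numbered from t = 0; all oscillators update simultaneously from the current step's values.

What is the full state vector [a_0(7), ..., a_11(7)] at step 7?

Simulating step by step:
t=0: [75, 84, 36, 89, 29, 36, 75, 30, 90, 4, 64, 90]
t=1: [38, 26, 59, 19, 49, 59, 38, 50, 18, 15, 53, 18]
t=2: [68, 52, 67, 42, 81, 67, 68, 79, 41, 36, 75, 41]
t=3: [54, 76, 55, 73, 36, 55, 54, 39, 71, 65, 44, 71]
t=4: [74, 44, 73, 48, 66, 73, 74, 70, 51, 59, 77, 51]
t=5: [46, 76, 47, 82, 57, 47, 46, 52, 78, 67, 42, 78]
t=6: [80, 44, 82, 36, 70, 82, 80, 77, 42, 56, 75, 42]
t=7: [35, 74, 33, 63, 49, 33, 35, 40, 71, 68, 42, 71]

Answer: [35, 74, 33, 63, 49, 33, 35, 40, 71, 68, 42, 71]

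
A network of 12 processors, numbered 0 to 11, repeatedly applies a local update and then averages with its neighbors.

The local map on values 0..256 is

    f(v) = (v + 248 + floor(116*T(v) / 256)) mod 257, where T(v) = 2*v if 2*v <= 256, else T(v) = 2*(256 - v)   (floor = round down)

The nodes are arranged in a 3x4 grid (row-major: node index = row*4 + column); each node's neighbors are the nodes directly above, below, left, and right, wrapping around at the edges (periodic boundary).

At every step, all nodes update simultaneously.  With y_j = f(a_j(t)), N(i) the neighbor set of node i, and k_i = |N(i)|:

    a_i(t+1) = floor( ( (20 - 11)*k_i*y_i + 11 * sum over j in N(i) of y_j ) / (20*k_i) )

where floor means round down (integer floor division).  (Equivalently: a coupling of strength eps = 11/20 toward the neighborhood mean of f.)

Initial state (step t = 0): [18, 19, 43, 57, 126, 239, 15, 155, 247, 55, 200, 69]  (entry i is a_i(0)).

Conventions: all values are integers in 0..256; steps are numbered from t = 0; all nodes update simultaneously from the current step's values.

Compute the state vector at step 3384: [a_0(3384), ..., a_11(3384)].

Answer: [245, 245, 245, 245, 245, 245, 245, 245, 245, 245, 245, 245]
Key observation: The state at step 4, [245, 245, 245, 245, 245, 245, 245, 245, 245, 245, 245, 245], reappears at step 5: the system is in a cycle of period 1 from step 4 on.  Therefore the state at step 3384 equals the state at step 4 + ((3384 - 4) mod 1) = 4, which is [245, 245, 245, 245, 245, 245, 245, 245, 245, 245, 245, 245].

Derivation:
t=0: [18, 19, 43, 57, 126, 239, 15, 155, 247, 55, 200, 69]
t=1: [94, 72, 85, 107, 207, 161, 117, 171, 175, 147, 150, 168]
t=2: [186, 167, 175, 197, 230, 219, 215, 229, 229, 221, 222, 232]
t=3: [240, 239, 240, 241, 243, 242, 242, 243, 243, 242, 242, 243]
t=4: [245, 245, 245, 245, 245, 245, 245, 245, 245, 245, 245, 245]
t=5: [245, 245, 245, 245, 245, 245, 245, 245, 245, 245, 245, 245]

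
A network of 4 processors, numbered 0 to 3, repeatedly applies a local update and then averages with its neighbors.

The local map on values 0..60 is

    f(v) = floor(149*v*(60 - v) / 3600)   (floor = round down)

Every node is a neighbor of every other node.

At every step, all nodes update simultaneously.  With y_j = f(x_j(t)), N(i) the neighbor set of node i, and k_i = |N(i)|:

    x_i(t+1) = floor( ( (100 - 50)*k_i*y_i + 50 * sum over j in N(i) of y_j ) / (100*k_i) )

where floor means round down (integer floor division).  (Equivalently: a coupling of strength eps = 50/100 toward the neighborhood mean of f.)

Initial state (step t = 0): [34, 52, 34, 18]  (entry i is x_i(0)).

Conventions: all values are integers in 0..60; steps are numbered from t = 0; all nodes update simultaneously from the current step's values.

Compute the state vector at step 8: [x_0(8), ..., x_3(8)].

Answer: [36, 36, 36, 36]

Derivation:
t=0: [34, 52, 34, 18]
t=1: [32, 25, 32, 30]
t=2: [36, 36, 36, 36]
t=3: [35, 35, 35, 35]
t=4: [36, 36, 36, 36]
t=5: [35, 35, 35, 35]
t=6: [36, 36, 36, 36]
t=7: [35, 35, 35, 35]
t=8: [36, 36, 36, 36]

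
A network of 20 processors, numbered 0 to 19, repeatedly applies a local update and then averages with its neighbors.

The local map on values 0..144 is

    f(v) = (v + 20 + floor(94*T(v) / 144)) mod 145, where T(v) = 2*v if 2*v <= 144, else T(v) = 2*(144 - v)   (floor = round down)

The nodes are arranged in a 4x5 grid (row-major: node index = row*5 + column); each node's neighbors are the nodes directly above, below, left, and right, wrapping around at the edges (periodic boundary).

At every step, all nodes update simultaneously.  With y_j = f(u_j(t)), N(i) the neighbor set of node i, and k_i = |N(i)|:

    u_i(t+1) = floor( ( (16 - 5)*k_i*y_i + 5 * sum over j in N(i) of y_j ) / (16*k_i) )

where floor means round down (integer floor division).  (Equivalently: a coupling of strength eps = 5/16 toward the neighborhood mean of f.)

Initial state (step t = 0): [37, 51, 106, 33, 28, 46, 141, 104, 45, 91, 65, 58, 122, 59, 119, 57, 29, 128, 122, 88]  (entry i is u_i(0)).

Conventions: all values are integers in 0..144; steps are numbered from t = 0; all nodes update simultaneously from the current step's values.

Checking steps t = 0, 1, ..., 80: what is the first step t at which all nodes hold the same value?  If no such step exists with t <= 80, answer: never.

Simulating step by step:
t=0: [37, 51, 106, 33, 28, 46, 141, 104, 45, 91, 65, 58, 122, 59, 119, 57, 29, 128, 122, 88]  (not all equal)
t=1: [99, 112, 43, 86, 79, 100, 36, 36, 98, 52, 29, 17, 22, 23, 26, 23, 72, 28, 30, 35]  (not all equal)
t=2: [35, 42, 101, 46, 50, 50, 88, 96, 50, 109, 78, 64, 73, 71, 85, 70, 47, 82, 84, 90]  (not all equal)
t=3: [101, 102, 46, 113, 115, 108, 48, 41, 110, 54, 44, 34, 37, 45, 36, 48, 104, 43, 43, 43]  (not all equal)
t=4: [39, 46, 109, 42, 43, 53, 110, 108, 51, 113, 111, 97, 107, 112, 110, 113, 50, 111, 112, 111]  (not all equal)
t=5: [107, 110, 43, 104, 103, 112, 45, 38, 109, 52, 38, 40, 30, 36, 28, 42, 109, 37, 35, 35]  (not all equal)
t=6: [36, 43, 103, 43, 44, 50, 106, 101, 49, 109, 100, 104, 94, 94, 92, 100, 48, 98, 95, 94]  (not all equal)
t=7: [102, 104, 44, 106, 105, 107, 45, 39, 107, 52, 40, 38, 33, 41, 33, 45, 106, 40, 39, 40]  (not all equal)
t=8: [38, 45, 105, 43, 45, 52, 106, 103, 51, 110, 104, 101, 100, 104, 103, 106, 49, 104, 103, 104]  (not all equal)
t=9: [105, 107, 44, 106, 106, 110, 46, 39, 110, 53, 39, 39, 31, 39, 30, 44, 107, 38, 37, 38]  (not all equal)
t=10: [37, 44, 104, 42, 44, 51, 108, 103, 50, 111, 102, 102, 96, 99, 97, 104, 49, 100, 99, 100]  (not all equal)
t=11: [104, 106, 44, 104, 105, 109, 45, 39, 109, 53, 39, 38, 32, 40, 32, 44, 107, 39, 38, 38]  (not all equal)
t=12: [37, 44, 104, 43, 44, 51, 106, 103, 50, 111, 102, 101, 98, 102, 100, 104, 49, 102, 101, 100]  (not all equal)
t=13: [104, 106, 44, 106, 105, 109, 45, 39, 109, 53, 39, 39, 32, 39, 31, 44, 107, 39, 38, 38]  (not all equal)
t=14: [37, 44, 104, 43, 44, 51, 106, 103, 50, 111, 102, 102, 98, 99, 99, 104, 49, 102, 101, 100]  (not all equal)
t=15: [104, 106, 44, 106, 105, 109, 45, 39, 109, 53, 39, 38, 32, 40, 31, 44, 107, 39, 38, 38]  (not all equal)
t=16: [37, 44, 104, 43, 44, 51, 106, 103, 50, 111, 102, 101, 98, 102, 99, 104, 49, 102, 101, 100]  (not all equal)
t=17: [104, 106, 44, 106, 105, 109, 45, 39, 109, 53, 39, 39, 32, 39, 31, 44, 107, 39, 38, 38]  (not all equal)

Answer: never
Key observation: The state at step 13 reappears at step 17 — the system is in a cycle of period 4 from step 13 on.  No step 0..17 is synchronized, and the cycle repeats forever, so no step up to 80 (or ever) has all nodes equal.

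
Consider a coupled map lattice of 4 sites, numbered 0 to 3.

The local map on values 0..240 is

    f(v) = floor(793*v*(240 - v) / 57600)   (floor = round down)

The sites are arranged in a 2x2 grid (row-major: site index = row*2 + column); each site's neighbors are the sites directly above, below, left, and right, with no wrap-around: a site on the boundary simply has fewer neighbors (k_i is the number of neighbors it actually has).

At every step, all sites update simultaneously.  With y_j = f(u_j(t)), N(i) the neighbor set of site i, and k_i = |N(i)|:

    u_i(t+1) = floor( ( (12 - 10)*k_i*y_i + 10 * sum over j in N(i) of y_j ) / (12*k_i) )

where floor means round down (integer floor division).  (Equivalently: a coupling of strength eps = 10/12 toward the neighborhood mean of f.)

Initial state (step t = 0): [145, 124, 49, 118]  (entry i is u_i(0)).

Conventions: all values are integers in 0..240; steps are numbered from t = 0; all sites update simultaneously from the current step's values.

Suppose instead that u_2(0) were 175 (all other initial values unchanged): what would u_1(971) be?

Answer: u_1(971) = 198
Key observation: The state at step 5, [197, 197, 197, 197], reappears at step 9: the system is in a cycle of period 4 from step 5 on.  Therefore the state at step 971 equals the state at step 5 + ((971 - 5) mod 4) = 7, which is [198, 198, 198, 198].

Derivation:
t=0: [145, 124, 175, 118]
t=1: [179, 194, 187, 180]
t=2: [132, 144, 146, 132]
t=3: [190, 195, 194, 190]
t=4: [122, 128, 128, 122]
t=5: [197, 197, 197, 197]
t=6: [116, 116, 116, 116]
t=7: [198, 198, 198, 198]
t=8: [114, 114, 114, 114]
t=9: [197, 197, 197, 197]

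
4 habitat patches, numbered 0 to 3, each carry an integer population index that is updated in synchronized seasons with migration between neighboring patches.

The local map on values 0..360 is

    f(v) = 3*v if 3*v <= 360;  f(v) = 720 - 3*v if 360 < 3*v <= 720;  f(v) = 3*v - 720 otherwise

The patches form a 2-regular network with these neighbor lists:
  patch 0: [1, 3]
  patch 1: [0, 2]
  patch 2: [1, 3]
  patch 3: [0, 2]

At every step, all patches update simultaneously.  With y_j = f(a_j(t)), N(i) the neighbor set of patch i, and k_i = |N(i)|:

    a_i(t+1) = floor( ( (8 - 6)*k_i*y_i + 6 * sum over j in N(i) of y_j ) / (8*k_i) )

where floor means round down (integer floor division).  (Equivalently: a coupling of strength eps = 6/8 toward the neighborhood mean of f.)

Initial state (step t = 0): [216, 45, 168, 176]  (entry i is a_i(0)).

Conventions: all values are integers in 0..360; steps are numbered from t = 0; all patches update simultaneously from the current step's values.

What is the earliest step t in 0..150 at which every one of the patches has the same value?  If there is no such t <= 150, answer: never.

Simulating step by step:
t=0: [216, 45, 168, 176]  (not all equal)
t=1: [140, 141, 176, 156]  (not all equal)
t=2: [280, 258, 253, 247]  (not all equal)
t=3: [58, 73, 37, 64]  (not all equal)
t=4: [197, 161, 181, 154]  (not all equal)
t=5: [217, 174, 229, 179]  (not all equal)
t=6: [160, 87, 151, 84]  (not all equal)
t=7: [252, 255, 259, 253]  (not all equal)
t=8: [40, 46, 45, 44]  (not all equal)
t=9: [131, 130, 135, 128]  (not all equal)
t=10: [331, 323, 328, 324]  (not all equal)
t=11: [256, 263, 253, 264]  (not all equal)
t=12: [64, 49, 62, 50]  (not all equal)
t=13: [159, 178, 157, 179]  (not all equal)
t=14: [199, 231, 200, 230]  (not all equal)
t=15: [52, 97, 51, 98]  (not all equal)
t=16: [258, 188, 257, 189]  (not all equal)
t=17: [129, 78, 128, 77]  (not all equal)
t=18: [257, 309, 258, 308]  (not all equal)
t=19: [166, 91, 167, 90]  (not all equal)
t=20: [259, 233, 258, 232]  (not all equal)
t=21: [31, 46, 30, 47]  (not all equal)
t=22: [127, 103, 127, 103]  (not all equal)
t=23: [316, 331, 316, 331]  (not all equal)
t=24: [261, 239, 261, 239]  (not all equal)
t=25: [18, 48, 18, 48]  (not all equal)
t=26: [121, 76, 121, 76]  (not all equal)
t=27: [260, 324, 260, 324]  (not all equal)
t=28: [204, 108, 204, 108]  (not all equal)
t=29: [270, 162, 270, 162]  (not all equal)
t=30: [198, 126, 198, 126]  (not all equal)
t=31: [288, 180, 288, 180]  (not all equal)
t=32: [171, 153, 171, 153]  (not all equal)
t=33: [247, 220, 247, 220]  (not all equal)
t=34: [50, 30, 50, 30]  (not all equal)
t=35: [105, 135, 105, 135]  (not all equal)
t=36: [315, 315, 315, 315]  (all equal)

Answer: 36
Key observation: Synchronization is absorbing here: once all patches are equal they stay equal, and step 36 is the first all-equal step.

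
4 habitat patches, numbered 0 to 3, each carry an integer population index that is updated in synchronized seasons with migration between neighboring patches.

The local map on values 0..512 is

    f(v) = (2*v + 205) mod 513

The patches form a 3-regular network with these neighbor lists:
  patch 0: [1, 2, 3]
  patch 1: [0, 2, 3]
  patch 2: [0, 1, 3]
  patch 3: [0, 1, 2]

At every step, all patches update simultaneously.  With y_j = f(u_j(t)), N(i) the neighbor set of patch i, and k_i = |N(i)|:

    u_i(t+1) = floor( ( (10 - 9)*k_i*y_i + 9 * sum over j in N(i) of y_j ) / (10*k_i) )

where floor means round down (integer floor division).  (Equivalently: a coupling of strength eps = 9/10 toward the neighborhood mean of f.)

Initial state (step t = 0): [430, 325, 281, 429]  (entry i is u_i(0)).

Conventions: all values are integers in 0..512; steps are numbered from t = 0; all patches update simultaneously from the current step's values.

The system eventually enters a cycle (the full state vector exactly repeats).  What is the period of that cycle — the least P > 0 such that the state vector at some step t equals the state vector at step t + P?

Answer: 18
Key observation: The state at step 7, [19, 20, 20, 19], reappears at step 25 — and no state repeats earlier — so the cycle the system enters has period 18.

Derivation:
t=0: [430, 325, 281, 429]
t=1: [193, 133, 150, 194]
t=2: [324, 246, 239, 324]
t=3: [242, 273, 276, 242]
t=4: [215, 202, 201, 215]
t=5: [105, 111, 111, 105]
t=6: [422, 419, 419, 422]
t=7: [19, 20, 20, 19]
t=8: [244, 243, 243, 244]
t=9: [178, 179, 179, 178]
t=10: [49, 48, 48, 49]
t=11: [301, 302, 302, 301]
t=12: [295, 294, 294, 295]
t=13: [280, 281, 281, 280]
t=14: [253, 252, 252, 253]
t=15: [196, 197, 197, 196]
t=16: [85, 84, 84, 85]
t=17: [373, 374, 374, 373]
t=18: [439, 438, 438, 439]
t=19: [55, 56, 56, 55]
t=20: [316, 315, 315, 316]
t=21: [322, 323, 323, 322]
t=22: [337, 336, 336, 337]
t=23: [364, 365, 365, 364]
t=24: [421, 420, 420, 421]
t=25: [19, 20, 20, 19]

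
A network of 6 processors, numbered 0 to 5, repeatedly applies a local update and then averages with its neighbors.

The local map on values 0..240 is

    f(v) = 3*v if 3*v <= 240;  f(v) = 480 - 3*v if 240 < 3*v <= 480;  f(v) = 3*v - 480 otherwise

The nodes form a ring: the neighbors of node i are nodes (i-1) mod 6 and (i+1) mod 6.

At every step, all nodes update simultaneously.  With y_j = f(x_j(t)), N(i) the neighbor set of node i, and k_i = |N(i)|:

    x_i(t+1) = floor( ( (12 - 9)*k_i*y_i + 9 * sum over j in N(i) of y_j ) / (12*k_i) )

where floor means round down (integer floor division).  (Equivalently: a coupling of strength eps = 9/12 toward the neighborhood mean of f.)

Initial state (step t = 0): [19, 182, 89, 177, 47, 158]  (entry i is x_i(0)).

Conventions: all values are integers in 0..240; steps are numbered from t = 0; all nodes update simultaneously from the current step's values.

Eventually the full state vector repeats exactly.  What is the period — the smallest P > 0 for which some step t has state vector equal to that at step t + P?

Simulating step by step:
t=0: [19, 182, 89, 177, 47, 158]
t=1: [41, 117, 97, 145, 56, 75]
t=2: [163, 149, 112, 145, 143, 165]
t=3: [20, 65, 65, 84, 35, 26]
t=4: [117, 144, 207, 169, 141, 81]
t=5: [139, 113, 63, 81, 113, 129]
t=6: [103, 129, 189, 183, 159, 99]
t=7: [146, 120, 82, 51, 95, 111]
t=8: [110, 133, 160, 199, 161, 125]
t=9: [107, 76, 74, 30, 84, 83]
t=10: [211, 199, 174, 191, 177, 202]
t=11: [129, 102, 89, 58, 94, 108]
t=12: [147, 158, 183, 197, 173, 148]
t=13: [25, 42, 61, 68, 64, 38]
t=14: [108, 128, 169, 191, 167, 128]
t=15: [111, 92, 77, 41, 76, 90]
t=16: [192, 192, 180, 202, 181, 193]
t=17: [97, 82, 98, 77, 100, 84]
t=18: [220, 199, 220, 195, 217, 195]
t=19: [128, 164, 128, 157, 121, 157]
t=20: [31, 75, 31, 82, 36, 82]
t=21: [195, 126, 195, 133, 202, 133]
t=22: [94, 104, 94, 106, 92, 106]
t=23: [173, 190, 173, 191, 172, 191]
t=24: [78, 51, 78, 51, 78, 51]
t=25: [173, 213, 173, 213, 173, 213]
t=26: [129, 69, 129, 69, 129, 69]
t=27: [178, 121, 178, 121, 178, 121]
t=28: [101, 69, 101, 69, 101, 69]
t=29: [199, 184, 199, 184, 199, 184]
t=30: [83, 105, 83, 105, 83, 105]
t=31: [181, 214, 181, 214, 181, 214]
t=32: [137, 87, 137, 87, 137, 87]
t=33: [181, 106, 181, 106, 181, 106]
t=34: [137, 87, 137, 87, 137, 87]

Answer: 2
Key observation: The state at step 32, [137, 87, 137, 87, 137, 87], reappears at step 34 — and no state repeats earlier — so the cycle the system enters has period 2.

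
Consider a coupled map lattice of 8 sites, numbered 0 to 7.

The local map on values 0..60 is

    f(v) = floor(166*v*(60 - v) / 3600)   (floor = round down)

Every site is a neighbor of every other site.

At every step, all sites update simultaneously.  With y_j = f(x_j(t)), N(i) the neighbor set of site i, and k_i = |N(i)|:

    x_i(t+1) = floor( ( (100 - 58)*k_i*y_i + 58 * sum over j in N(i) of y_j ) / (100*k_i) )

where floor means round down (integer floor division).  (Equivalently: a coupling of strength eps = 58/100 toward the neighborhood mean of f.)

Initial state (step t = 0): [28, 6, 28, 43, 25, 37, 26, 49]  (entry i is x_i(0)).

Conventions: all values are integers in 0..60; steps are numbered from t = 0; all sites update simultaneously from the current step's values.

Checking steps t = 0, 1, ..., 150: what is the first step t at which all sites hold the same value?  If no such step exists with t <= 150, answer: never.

Simulating step by step:
t=0: [28, 6, 28, 43, 25, 37, 26, 49]  (not all equal)
t=1: [36, 27, 36, 33, 36, 35, 36, 30]  (not all equal)
t=2: [39, 40, 39, 40, 39, 39, 39, 40]  (not all equal)
t=3: [36, 36, 36, 36, 36, 36, 36, 36]  (all equal)

Answer: 3
Key observation: Synchronization is absorbing here: once all sites are equal they stay equal, and step 3 is the first all-equal step.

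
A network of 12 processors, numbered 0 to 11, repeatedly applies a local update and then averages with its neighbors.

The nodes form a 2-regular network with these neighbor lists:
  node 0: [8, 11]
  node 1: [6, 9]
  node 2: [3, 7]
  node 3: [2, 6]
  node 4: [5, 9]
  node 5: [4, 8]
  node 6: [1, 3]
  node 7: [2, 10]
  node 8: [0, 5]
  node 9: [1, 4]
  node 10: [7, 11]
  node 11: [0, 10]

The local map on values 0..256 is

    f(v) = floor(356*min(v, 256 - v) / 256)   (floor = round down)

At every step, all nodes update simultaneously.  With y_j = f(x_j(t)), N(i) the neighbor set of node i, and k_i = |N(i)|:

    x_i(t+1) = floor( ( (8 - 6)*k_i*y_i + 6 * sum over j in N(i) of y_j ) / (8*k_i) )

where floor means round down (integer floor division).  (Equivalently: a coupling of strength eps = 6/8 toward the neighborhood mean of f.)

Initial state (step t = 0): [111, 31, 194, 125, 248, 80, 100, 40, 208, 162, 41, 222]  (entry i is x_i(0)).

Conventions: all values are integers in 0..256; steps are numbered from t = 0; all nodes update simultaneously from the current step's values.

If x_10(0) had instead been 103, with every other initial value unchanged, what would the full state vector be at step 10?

Simulating step by step:
t=0: [111, 31, 194, 125, 248, 80, 100, 40, 208, 162, 103, 222]
t=1: [80, 111, 107, 127, 93, 56, 115, 99, 115, 52, 74, 123]
t=2: [151, 125, 154, 159, 88, 127, 163, 128, 110, 124, 141, 122]
t=3: [156, 156, 152, 134, 161, 146, 147, 157, 158, 153, 169, 156]
t=4: [137, 145, 150, 152, 143, 138, 153, 133, 143, 137, 133, 131]
t=5: [165, 154, 154, 144, 162, 158, 147, 162, 162, 157, 171, 169]
t=6: [125, 143, 142, 148, 134, 131, 148, 129, 130, 135, 123, 121]
t=7: [171, 158, 161, 153, 170, 172, 152, 167, 173, 164, 171, 171]
t=8: [116, 135, 132, 139, 120, 116, 140, 124, 116, 127, 119, 118]
t=9: [162, 168, 168, 165, 167, 162, 164, 169, 161, 169, 167, 163]
t=10: [130, 123, 122, 124, 124, 128, 124, 121, 130, 121, 124, 127]

Answer: [130, 123, 122, 124, 124, 128, 124, 121, 130, 121, 124, 127]
Key observation: This trace re-runs the system from the modified initial state.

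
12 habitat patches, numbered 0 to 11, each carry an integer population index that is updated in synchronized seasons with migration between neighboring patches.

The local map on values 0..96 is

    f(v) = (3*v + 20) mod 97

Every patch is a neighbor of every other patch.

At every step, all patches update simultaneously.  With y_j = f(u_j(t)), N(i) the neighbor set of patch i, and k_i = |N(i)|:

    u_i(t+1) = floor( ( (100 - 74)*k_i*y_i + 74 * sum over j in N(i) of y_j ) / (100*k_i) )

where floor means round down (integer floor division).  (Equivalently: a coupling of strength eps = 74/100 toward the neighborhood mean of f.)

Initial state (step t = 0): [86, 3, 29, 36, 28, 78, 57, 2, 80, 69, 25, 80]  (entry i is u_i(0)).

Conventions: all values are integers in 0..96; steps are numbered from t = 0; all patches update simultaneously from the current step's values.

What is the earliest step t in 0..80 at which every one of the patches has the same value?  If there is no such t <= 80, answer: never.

Simulating step by step:
t=0: [86, 3, 29, 36, 28, 78, 57, 2, 80, 69, 25, 80]  (not all equal)
t=1: [56, 46, 42, 46, 41, 51, 58, 45, 53, 46, 58, 53]  (not all equal)
t=2: [62, 56, 54, 56, 53, 59, 44, 56, 60, 56, 44, 60]  (not all equal)
t=3: [47, 62, 61, 62, 60, 45, 55, 62, 46, 62, 55, 46]  (not all equal)
t=4: [44, 34, 34, 34, 33, 43, 49, 34, 44, 34, 49, 44]  (not all equal)
t=5: [44, 38, 38, 38, 38, 43, 47, 38, 44, 38, 47, 44]  (not all equal)
t=6: [48, 45, 45, 45, 45, 48, 50, 45, 48, 45, 50, 48]  (not all equal)
t=7: [64, 62, 62, 62, 62, 64, 65, 62, 64, 62, 65, 64]  (not all equal)
t=8: [15, 14, 14, 14, 14, 15, 16, 14, 15, 14, 16, 15]  (not all equal)
t=9: [64, 63, 63, 63, 63, 64, 64, 63, 64, 63, 64, 64]  (not all equal)
t=10: [16, 16, 16, 16, 16, 16, 16, 16, 16, 16, 16, 16]  (all equal)

Answer: 10
Key observation: Synchronization is absorbing here: once all patches are equal they stay equal, and step 10 is the first all-equal step.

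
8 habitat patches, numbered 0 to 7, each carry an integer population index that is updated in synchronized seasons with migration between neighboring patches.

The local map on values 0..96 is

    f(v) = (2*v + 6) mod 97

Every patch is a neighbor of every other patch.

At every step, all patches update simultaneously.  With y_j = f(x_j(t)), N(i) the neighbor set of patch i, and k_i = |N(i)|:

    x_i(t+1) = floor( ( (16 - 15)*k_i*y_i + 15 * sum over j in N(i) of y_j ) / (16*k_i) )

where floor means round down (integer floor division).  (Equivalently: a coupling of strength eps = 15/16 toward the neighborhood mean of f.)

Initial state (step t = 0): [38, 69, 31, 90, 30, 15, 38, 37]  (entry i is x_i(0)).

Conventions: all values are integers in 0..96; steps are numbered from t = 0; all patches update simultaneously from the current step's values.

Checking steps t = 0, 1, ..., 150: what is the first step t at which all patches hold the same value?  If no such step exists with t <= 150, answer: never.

Simulating step by step:
t=0: [38, 69, 31, 90, 30, 15, 38, 37]  (not all equal)
t=1: [67, 70, 68, 67, 68, 71, 67, 67]  (not all equal)
t=2: [45, 44, 45, 45, 45, 44, 45, 45]  (not all equal)
t=3: [95, 95, 95, 95, 95, 95, 95, 95]  (all equal)

Answer: 3
Key observation: Synchronization is absorbing here: once all patches are equal they stay equal, and step 3 is the first all-equal step.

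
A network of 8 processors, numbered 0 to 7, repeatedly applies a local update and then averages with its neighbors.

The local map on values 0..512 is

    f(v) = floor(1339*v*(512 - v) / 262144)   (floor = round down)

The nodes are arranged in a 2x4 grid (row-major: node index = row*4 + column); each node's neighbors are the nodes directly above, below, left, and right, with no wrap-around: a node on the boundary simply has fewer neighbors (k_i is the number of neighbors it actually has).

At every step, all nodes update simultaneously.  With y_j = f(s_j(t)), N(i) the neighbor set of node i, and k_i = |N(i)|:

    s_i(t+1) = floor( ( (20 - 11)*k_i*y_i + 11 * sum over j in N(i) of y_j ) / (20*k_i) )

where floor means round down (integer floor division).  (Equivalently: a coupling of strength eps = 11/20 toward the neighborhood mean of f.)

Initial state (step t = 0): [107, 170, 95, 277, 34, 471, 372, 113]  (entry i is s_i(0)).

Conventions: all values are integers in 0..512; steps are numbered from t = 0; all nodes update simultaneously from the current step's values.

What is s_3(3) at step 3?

Simulating step by step:
t=0: [107, 170, 95, 277, 34, 471, 372, 113]
t=1: [203, 228, 254, 268, 125, 162, 216, 267]
t=2: [302, 321, 331, 334, 278, 295, 322, 331]
t=3: [322, 315, 307, 304, 327, 322, 312, 306]

Answer: s_3(3) = 304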